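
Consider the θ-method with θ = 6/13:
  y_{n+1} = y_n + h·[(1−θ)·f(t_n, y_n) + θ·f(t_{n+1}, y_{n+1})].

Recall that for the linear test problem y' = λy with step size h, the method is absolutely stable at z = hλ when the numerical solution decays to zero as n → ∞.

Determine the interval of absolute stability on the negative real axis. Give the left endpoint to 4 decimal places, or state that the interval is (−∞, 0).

(-26.0000, 0).

Set f=λy, z=hλ:
  y_{n+1} = y_n + z·[7/13·y_n + 6/13·y_{n+1}] ⇒ (1 − 6/13z)y_{n+1} = (1 + 7/13z)y_n
  Hence R(z) = (1 + 7/13z)/(1 − 6/13z).

Need |R(x)|<1, x<0.
x=-1.68: |R|=0.0537
R=−1: 1+7/13x = −1+6/13x ⇒ -1/13x=2 ⇒ x=2/(-1/13)=-26.0000
Confirm numerically:
  x=-24.334: |R|=0.98952 <1
  x=-22.052: |R|=0.97283 <1
  x=-12.754: |R|=0.85204 <1
  x=-10.493: |R|=0.79585 <1
  x=-26.385: |R|=1.00225 >1
  x=-26.302: |R|=1.00177 >1
  x=-26.113: |R|=1.00067 >1
Interval (-26.0000, 0).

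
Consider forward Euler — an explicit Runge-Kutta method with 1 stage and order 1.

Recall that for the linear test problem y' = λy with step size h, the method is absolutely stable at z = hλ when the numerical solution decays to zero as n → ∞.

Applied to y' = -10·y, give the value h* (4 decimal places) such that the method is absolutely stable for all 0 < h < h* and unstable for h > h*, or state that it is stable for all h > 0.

Test eqn y'=λy, z=hλ:
  order 1, 1-stage ⇒ R(z)=1+z
  (e.g. R(-1.35)=-0.35000, |R|=0.35000)

Boundary: |R(x)|=1, x<0.
x=-1.35: |R|=0.3500
|R(-2.36)|=1.3600 |R(-2.02)|=1.0200 |R(-0.67)|=0.3300
Bisect:
  x_lo=-2.7847 |R|=1.7847  x_hi=-0.1799 |R|=0.8201
  mid=-1.48230 |R|=0.48230 →hi
  mid=-2.13348 |R|=1.13348 →lo
  mid=-1.80789 |R|=0.80789 →hi
  mid=-1.97068 |R|=0.97068 →hi
  mid=-2.05208 |R|=1.05208 →lo
  mid=-2.01138 |R|=1.01138 →lo
  mid=-1.99103 |R|=0.99103 →hi
  mid=-2.00121 |R|=1.00121 →lo
  mid=-1.99612 |R|=0.99612 →hi
  ...
  [-2.00009,-1.99993] ⇒ x*=-2.0000
Stable set (-2.0000, 0).

(-2.0000,0); λ=-10 ⇒ h* = 0.2000.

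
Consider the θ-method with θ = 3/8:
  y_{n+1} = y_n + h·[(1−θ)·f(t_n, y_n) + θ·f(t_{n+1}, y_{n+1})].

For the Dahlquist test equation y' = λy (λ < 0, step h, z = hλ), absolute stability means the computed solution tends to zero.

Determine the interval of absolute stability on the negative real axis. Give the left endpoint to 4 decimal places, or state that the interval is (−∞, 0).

z∈(-8.0000,0).

Set f=λy, z=hλ:
  y_{n+1} = y_n + z·[5/8·y_n + 3/8·y_{n+1}] ⇒ (1 − 3/8z)y_{n+1} = (1 + 5/8z)y_n
  so R(z) = (1 + 5/8z)/(1 − 3/8z).

Boundary: |R(x)|=1, x<0.
x=-1.11: |R|=0.2162
R=−1: 1+5/8x = −1+3/8x ⇒ -1/4x=2 ⇒ x=2/(-1/4)=-8.0000
Confirm numerically:
  x=-6.783: |R|=0.91414 <1
  x=-4.437: |R|=0.66562 <1
  x=-4.321: |R|=0.64900 <1
  x=-8.318: |R|=1.01930 >1
  x=-8.221: |R|=1.01353 >1
Interval (-8.0000, 0).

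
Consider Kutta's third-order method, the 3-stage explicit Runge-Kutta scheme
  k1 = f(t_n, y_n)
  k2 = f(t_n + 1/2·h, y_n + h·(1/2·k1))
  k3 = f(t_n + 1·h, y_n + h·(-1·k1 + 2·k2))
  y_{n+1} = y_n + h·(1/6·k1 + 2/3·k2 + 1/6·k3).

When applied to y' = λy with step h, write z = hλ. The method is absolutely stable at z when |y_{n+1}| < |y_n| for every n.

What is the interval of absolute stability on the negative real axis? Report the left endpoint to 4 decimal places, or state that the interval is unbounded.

Test eqn y'=λy, z=hλ:
  order 3, 3-stage ⇒ R(z)=1+z+z^2/2+z^3/6
  (e.g. R(-1.64)=-0.03036, |R|=0.03036)

Solve |R(x)|<1 on ℝ⁻.
x=-1.64: |R|=0.0304
|R(-2.6)|=1.1493 |R(-2.55)|=1.0623 |R(-1.21)|=0.2268
Bisect:
  x_lo=-3.3675 |R|=3.0621  x_hi=-0.1560 |R|=0.8555
  mid=-1.76176 |R|=0.12122 →hi
  mid=-2.56463 |R|=1.08737 →lo
  mid=-2.16319 |R|=0.51057 →hi
  mid=-2.36391 |R|=0.77150 →hi
  mid=-2.46427 |R|=0.92206 →hi
  mid=-2.51445 |R|=1.00281 →lo
  mid=-2.48936 |R|=0.96197 →hi
  ...
  [-2.51288,-2.51269] ⇒ x*=-2.5127
Interval (-2.5127, 0).

z∈(-2.5127,0).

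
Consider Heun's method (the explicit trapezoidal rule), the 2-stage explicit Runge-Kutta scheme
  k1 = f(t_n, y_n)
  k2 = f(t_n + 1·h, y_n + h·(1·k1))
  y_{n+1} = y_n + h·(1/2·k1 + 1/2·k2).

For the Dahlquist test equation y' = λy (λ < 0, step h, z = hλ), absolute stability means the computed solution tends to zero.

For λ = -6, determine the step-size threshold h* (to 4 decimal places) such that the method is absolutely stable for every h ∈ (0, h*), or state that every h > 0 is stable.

With y'=λy (z=hλ):
  order 2, 2-stage ⇒ R(z)=1+z+z^2/2
  (e.g. R(-0.5)=0.62500, |R|=0.62500)

Need |R(x)|<1, x<0.
x=-0.5: |R|=0.6250
|R(-2.02)|=1.0202 |R(-1.72)|=0.7592 |R(-1.17)|=0.5144
Bisect:
  x_lo=-2.3557 |R|=1.4189  x_hi=-0.3321 |R|=0.7230
  mid=-1.34391 |R|=0.55914 →hi
  mid=-1.84979 |R|=0.86107 →hi
  mid=-2.10273 |R|=1.10800 →lo
  mid=-1.97626 |R|=0.97654 →hi
  mid=-2.03949 |R|=1.04027 →lo
  mid=-2.00787 |R|=1.00790 →lo
  mid=-1.99206 |R|=0.99210 →hi
  mid=-1.99997 |R|=0.99997 →hi
  mid=-2.00392 |R|=1.00393 →lo
  mid=-2.00194 |R|=1.00195 →lo
  ...
  [-2.00009,-1.99997] ⇒ x*=-2.0000
Stable set (-2.0000, 0).

(-2.0000,0); λ=-6 ⇒ h* = 0.3333.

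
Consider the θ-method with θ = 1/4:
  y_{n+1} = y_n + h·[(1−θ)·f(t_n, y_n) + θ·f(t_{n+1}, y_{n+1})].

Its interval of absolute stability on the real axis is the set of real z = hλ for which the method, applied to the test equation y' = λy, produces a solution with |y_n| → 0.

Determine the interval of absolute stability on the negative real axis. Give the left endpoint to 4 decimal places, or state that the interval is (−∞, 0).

Set f=λy, z=hλ:
  y_{n+1} = y_n + z·[3/4·y_n + 1/4·y_{n+1}] ⇒ (1 − 1/4z)y_{n+1} = (1 + 3/4z)y_n
  Hence R(z) = (1 + 3/4z)/(1 − 1/4z).

Solve |R(x)|<1 on ℝ⁻.
x=-1.31: |R|=0.0132
R=−1: 1+3/4x = −1+1/4x ⇒ -1/2x=2 ⇒ x=2/(-1/2)=-4.0000
Confirm numerically:
  x=-3.863: |R|=0.96515 <1
  x=-2.062: |R|=0.36061 <1
  x=-1.709: |R|=0.19741 <1
  x=-4.555: |R|=1.12975 >1
  x=-4.395: |R|=1.09410 >1
  x=-4.193: |R|=1.04711 >1
So |R|<1 on (-4.0000, 0).

(-4.0000, 0).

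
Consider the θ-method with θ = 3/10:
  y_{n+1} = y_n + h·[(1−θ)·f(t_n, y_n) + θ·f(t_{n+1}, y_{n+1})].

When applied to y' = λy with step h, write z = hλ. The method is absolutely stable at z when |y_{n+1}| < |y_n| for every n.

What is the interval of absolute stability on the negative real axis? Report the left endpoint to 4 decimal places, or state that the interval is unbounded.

z∈(-5.0000,0).

On y'=λy, z=hλ:
  y_{n+1} = y_n + z·[7/10·y_n + 3/10·y_{n+1}] ⇒ (1 − 3/10z)y_{n+1} = (1 + 7/10z)y_n
  Hence R(z) = (1 + 7/10z)/(1 − 3/10z).

Boundary: |R(x)|=1, x<0.
x=-1.58: |R|=0.0719
R=−1: 1+7/10x = −1+3/10x ⇒ -2/5x=2 ⇒ x=2/(-2/5)=-5.0000
Confirm numerically:
  x=-4.598: |R|=0.93242 <1
  x=-3.762: |R|=0.76736 <1
  x=-3.058: |R|=0.59487 <1
  x=-5.406: |R|=1.06194 >1
  x=-5.297: |R|=1.04588 >1
Stable set (-5.0000, 0).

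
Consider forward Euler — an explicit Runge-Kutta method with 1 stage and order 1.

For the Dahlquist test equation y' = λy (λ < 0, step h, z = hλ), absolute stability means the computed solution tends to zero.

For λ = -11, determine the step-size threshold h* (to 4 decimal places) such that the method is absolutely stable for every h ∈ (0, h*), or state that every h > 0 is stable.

(-2.0000,0); λ=-11 ⇒ h* = 0.1818.

Test eqn y'=λy, z=hλ:
  order 1, 1-stage ⇒ R(z)=1+z
  (e.g. R(-0.59)=0.41000, |R|=0.41000)

Need |R(x)|<1, x<0.
x=-0.59: |R|=0.4100
|R(-2.2)|=1.2000 |R(-2.17)|=1.1700 |R(-1.27)|=0.2700
Bisect:
  x_lo=-2.3780 |R|=1.3780  x_hi=-0.0990 |R|=0.9010
  mid=-1.23851 |R|=0.23851 →hi
  mid=-1.80823 |R|=0.80823 →hi
  mid=-2.09310 |R|=1.09310 →lo
  mid=-1.95067 |R|=0.95067 →hi
  mid=-2.02188 |R|=1.02188 →lo
  mid=-1.98627 |R|=0.98627 →hi
  mid=-2.00408 |R|=1.00408 →lo
  mid=-1.99518 |R|=0.99518 →hi
  mid=-1.99963 |R|=0.99963 →hi
  ...
  [-2.00004,-1.99991] ⇒ x*=-2.0000
Stable set (-2.0000, 0).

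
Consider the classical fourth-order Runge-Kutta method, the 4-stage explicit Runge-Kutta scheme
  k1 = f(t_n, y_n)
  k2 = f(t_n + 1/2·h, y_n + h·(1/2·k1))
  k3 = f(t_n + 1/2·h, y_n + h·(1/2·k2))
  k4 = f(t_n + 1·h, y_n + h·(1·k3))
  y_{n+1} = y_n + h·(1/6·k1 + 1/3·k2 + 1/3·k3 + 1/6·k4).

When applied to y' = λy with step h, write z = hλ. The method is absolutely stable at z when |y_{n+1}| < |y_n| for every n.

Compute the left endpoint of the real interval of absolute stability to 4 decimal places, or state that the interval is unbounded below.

left endpoint -2.7853.

Test eqn y'=λy, z=hλ:
  order 4, 4-stage ⇒ R(z)=1+z+z^2/2+z^3/6+z^4/24
  (e.g. R(-1.31)=0.29608, |R|=0.29608)

Find x<0 with |R(x)|<1.
x=-1.31: |R|=0.2961
|R(-2.48)|=0.6292 |R(-2.19)|=0.4159 |R(-1.55)|=0.2711
Bisect:
  x_lo=-3.5858 |R|=3.0474  x_hi=-0.0724 |R|=0.9301
  mid=-1.82911 |R|=0.29018 →hi
  mid=-2.70745 |R|=0.88884 →hi
  mid=-3.14662 |R|=1.69617 →lo
  mid=-2.92703 |R|=1.23559 →lo
  mid=-2.81724 |R|=1.04924 →lo
  mid=-2.76235 |R|=0.96595 →hi
  mid=-2.78979 |R|=1.00681 →lo
  ...
  [-2.78550,-2.78529] ⇒ x*=-2.7853
Stable set (-2.7853, 0).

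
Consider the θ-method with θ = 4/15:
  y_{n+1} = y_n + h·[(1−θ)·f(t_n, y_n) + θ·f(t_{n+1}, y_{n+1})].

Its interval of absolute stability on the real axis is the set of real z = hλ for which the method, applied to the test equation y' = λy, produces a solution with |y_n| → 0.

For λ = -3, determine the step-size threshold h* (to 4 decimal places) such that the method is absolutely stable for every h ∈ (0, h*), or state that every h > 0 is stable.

(-4.2857,0); λ=-3 ⇒ h* = (30/7)/3 = 1.4286.

With y'=λy (z=hλ):
  y_{n+1} = y_n + z·[11/15·y_n + 4/15·y_{n+1}] ⇒ (1 − 4/15z)y_{n+1} = (1 + 11/15z)y_n
  R(z) = (1 + 11/15z)/(1 − 4/15z).

Find x<0 with |R(x)|<1.
x=-0.76: |R|=0.3681
R=−1: 1+11/15x = −1+4/15x ⇒ -7/15x=2 ⇒ x=2/(-7/15)=-4.2857
Confirm numerically:
  x=-3.834: |R|=0.89577 <1
  x=-3.177: |R|=0.71990 <1
  x=-2.603: |R|=0.53648 <1
  x=-4.875: |R|=1.11957 >1
  x=-4.420: |R|=1.02876 >1
  x=-4.347: |R|=1.01325 >1
So |R|<1 on (-4.2857, 0).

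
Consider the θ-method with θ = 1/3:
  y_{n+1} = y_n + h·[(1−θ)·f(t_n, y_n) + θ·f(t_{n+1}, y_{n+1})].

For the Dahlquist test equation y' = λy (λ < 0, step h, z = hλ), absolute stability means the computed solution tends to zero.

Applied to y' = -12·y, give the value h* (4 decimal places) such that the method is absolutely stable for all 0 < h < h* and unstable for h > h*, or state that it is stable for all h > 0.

With y'=λy (z=hλ):
  y_{n+1} = y_n + z·[2/3·y_n + 1/3·y_{n+1}] ⇒ (1 − 1/3z)y_{n+1} = (1 + 2/3z)y_n
  ⇒ R(z) = (1 + 2/3z)/(1 − 1/3z).

Boundary: |R(x)|=1, x<0.
x=-1: |R|=0.2500
R=−1: 1+2/3x = −1+1/3x ⇒ -1/3x=2 ⇒ x=2/(-1/3)=-6.0000
Confirm numerically:
  x=-5.550: |R|=0.94737 <1
  x=-4.309: |R|=0.76864 <1
  x=-3.935: |R|=0.70224 <1
  x=-3.098: |R|=0.52411 <1
  x=-6.272: |R|=1.02934 >1
  x=-6.114: |R|=1.01251 >1
  x=-6.113: |R|=1.01240 >1
Stable set (-6.0000, 0).

(-6.0000,0); λ=-12 ⇒ h* = (6)/12 = 0.5000.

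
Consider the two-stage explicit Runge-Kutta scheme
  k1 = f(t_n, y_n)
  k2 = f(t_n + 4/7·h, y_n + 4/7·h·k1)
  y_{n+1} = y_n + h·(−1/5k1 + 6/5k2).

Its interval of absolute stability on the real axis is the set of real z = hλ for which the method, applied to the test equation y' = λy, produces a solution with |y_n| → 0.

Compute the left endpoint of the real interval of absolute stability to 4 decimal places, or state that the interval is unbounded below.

z* = -1.4583.

Test eqn y'=λy, z=hλ:
  k1=λy_n ⇒ h·k1=z·y_n;  k2=λ(1+4/7z)y_n ⇒ h·k2=z(1+4/7z)y_n
  y_{n+1}/y_n = 1 − 1/5z + 6/5z(1+4/7z) = 1 + z + 24/35z²
  so R(z) = 1 + z + 24/35z².

Find x<0 with |R(x)|<1.
x=-1.66: |R|=1.2296
R=1: x+24/35x²=0 ⇒ x=−35/24=-1.4583; min R=1−1/(4·24/35)=0.6354>−1
Confirm numerically:
  x=-1.241: |R|=0.81506 <1
  x=-0.896: |R|=0.65450 <1
  x=-0.816: |R|=0.64059 <1
  x=-1.891: |R|=1.56103 >1
  x=-1.823: |R|=1.45585 >1
  x=-1.519: |R|=1.06319 >1
Stable set (-1.4583, 0).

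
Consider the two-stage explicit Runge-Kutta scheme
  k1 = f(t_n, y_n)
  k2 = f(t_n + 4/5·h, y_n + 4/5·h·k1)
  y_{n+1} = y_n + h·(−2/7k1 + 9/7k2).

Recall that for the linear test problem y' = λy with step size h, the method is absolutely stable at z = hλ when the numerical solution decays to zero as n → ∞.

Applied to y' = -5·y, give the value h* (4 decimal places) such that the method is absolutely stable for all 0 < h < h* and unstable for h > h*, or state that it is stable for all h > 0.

(-0.9722,0); λ=-5 ⇒ h* = (35/36)/5 = 0.1944.

Set f=λy, z=hλ:
  k1=λy_n ⇒ h·k1=z·y_n;  k2=λ(1+4/5z)y_n ⇒ h·k2=z(1+4/5z)y_n
  y_{n+1}/y_n = 1 − 2/7z + 9/7z(1+4/5z) = 1 + z + 36/35z²
  Hence R(z) = 1 + z + 36/35z².

Find x<0 with |R(x)|<1.
x=-1.14: |R|=1.1967
R=1: x+36/35x²=0 ⇒ x=−35/36=-0.9722; min R=1−1/(4·36/35)=0.7569>−1
Confirm numerically:
  x=-0.901: |R|=0.93400 <1
  x=-0.423: |R|=0.76104 <1
  x=-0.422: |R|=0.76117 <1
  x=-1.360: |R|=1.54245 >1
  x=-1.281: |R|=1.40685 >1
  x=-1.044: |R|=1.07708 >1
Stable set (-0.9722, 0).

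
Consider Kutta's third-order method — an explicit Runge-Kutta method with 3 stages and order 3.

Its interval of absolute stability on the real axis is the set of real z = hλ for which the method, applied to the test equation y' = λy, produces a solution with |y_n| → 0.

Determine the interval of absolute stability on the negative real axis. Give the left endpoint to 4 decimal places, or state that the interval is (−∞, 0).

z∈(-2.5127,0).

Test eqn y'=λy, z=hλ:
  order 3, 3-stage ⇒ R(z)=1+z+z^2/2+z^3/6
  (e.g. R(-1.08)=0.29325, |R|=0.29325)

Find x<0 with |R(x)|<1.
x=-1.08: |R|=0.2932
|R(-2.68)|=1.2969 |R(-2.55)|=1.0623 |R(-0.59)|=0.5498
Bisect:
  x_lo=-3.3493 |R|=3.0023  x_hi=-0.1418 |R|=0.8678
  mid=-1.74554 |R|=0.10850 →hi
  mid=-2.54741 |R|=1.05791 →lo
  mid=-2.14647 |R|=0.49106 →hi
  mid=-2.34694 |R|=0.74742 →hi
  mid=-2.44717 |R|=0.89539 →hi
  mid=-2.49729 |R|=0.97477 →hi
  mid=-2.52235 |R|=1.01586 →lo
  mid=-2.50982 |R|=0.99520 →hi
  ...
  [-2.51276,-2.51256] ⇒ x*=-2.5127
Stable set (-2.5127, 0).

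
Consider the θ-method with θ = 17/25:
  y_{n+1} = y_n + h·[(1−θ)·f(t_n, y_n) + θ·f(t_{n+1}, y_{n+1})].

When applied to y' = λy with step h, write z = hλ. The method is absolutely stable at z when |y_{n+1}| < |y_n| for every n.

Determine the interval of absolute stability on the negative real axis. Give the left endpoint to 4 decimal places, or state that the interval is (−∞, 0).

interval (−∞, 0).

Test eqn y'=λy, z=hλ:
  y_{n+1} = y_n + z·[8/25·y_n + 17/25·y_{n+1}] ⇒ (1 − 17/25z)y_{n+1} = (1 + 8/25z)y_n
  R(z) = (1 + 8/25z)/(1 − 17/25z).

Boundary: |R(x)|=1, x<0.
x=-1.59: |R|=0.2360
x=-2: |R|=0.1525
x=-10: |R|=0.2821
x=-100: |R|=0.4493
θ=17/25≥1/2 ⇒ |1+8/25x|<|1−17/25x| ∀x<0 ⇒ unbounded interval.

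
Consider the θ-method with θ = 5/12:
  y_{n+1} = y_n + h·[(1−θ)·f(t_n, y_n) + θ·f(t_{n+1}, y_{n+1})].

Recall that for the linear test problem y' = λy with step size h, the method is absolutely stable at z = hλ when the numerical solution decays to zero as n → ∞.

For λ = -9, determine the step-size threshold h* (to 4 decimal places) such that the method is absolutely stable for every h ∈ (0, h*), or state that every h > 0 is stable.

(-12.0000,0); λ=-9 ⇒ h* = (12)/9 = 1.3333.

Set f=λy, z=hλ:
  y_{n+1} = y_n + z·[7/12·y_n + 5/12·y_{n+1}] ⇒ (1 − 5/12z)y_{n+1} = (1 + 7/12z)y_n
  ⇒ R(z) = (1 + 7/12z)/(1 − 5/12z).

Boundary: |R(x)|=1, x<0.
x=-0.57: |R|=0.5394
R=−1: 1+7/12x = −1+5/12x ⇒ -1/6x=2 ⇒ x=2/(-1/6)=-12.0000
Confirm numerically:
  x=-8.720: |R|=0.88201 <1
  x=-7.016: |R|=0.78828 <1
  x=-5.532: |R|=0.67383 <1
  x=-12.259: |R|=1.00707 >1
  x=-12.159: |R|=1.00437 >1
Interval (-12.0000, 0).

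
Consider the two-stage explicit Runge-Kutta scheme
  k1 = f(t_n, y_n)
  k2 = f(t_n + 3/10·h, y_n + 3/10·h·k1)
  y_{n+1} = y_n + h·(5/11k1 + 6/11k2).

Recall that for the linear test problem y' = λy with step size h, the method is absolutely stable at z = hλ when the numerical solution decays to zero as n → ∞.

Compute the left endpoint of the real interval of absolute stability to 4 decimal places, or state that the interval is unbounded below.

z* = -6.1111.

Set f=λy, z=hλ:
  k1=λy_n ⇒ h·k1=z·y_n;  k2=λ(1+3/10z)y_n ⇒ h·k2=z(1+3/10z)y_n
  y_{n+1}/y_n = 1 + 5/11z + 6/11z(1+3/10z) = 1 + z + 9/55z²
  Hence R(z) = 1 + z + 9/55z².

Find x<0 with |R(x)|<1.
x=-0.44: |R|=0.5917
R=1: x+9/55x²=0 ⇒ x=−55/9=-6.1111; min R=1−1/(4·9/55)=-0.5278>−1
Confirm numerically:
  x=-5.916: |R|=0.81112 <1
  x=-5.840: |R|=0.74092 <1
  x=-4.648: |R|=0.11282 <1
  x=-2.791: |R|=0.51632 <1
  x=-6.657: |R|=1.59465 >1
  x=-6.639: |R|=1.57349 >1
Interval (-6.1111, 0).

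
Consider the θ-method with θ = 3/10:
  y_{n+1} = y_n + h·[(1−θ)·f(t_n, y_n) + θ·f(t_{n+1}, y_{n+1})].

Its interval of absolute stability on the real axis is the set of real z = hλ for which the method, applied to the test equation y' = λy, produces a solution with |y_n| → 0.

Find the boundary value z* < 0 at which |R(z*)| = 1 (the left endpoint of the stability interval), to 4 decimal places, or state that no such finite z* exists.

z* = -5.0000.

Test eqn y'=λy, z=hλ:
  y_{n+1} = y_n + z·[7/10·y_n + 3/10·y_{n+1}] ⇒ (1 − 3/10z)y_{n+1} = (1 + 7/10z)y_n
  Hence R(z) = (1 + 7/10z)/(1 − 3/10z).

Boundary: |R(x)|=1, x<0.
x=-0.45: |R|=0.6035
R=−1: 1+7/10x = −1+3/10x ⇒ -2/5x=2 ⇒ x=2/(-2/5)=-5.0000
Confirm numerically:
  x=-4.674: |R|=0.94572 <1
  x=-3.372: |R|=0.67628 <1
  x=-3.200: |R|=0.63265 <1
  x=-5.535: |R|=1.08044 >1
  x=-5.450: |R|=1.06831 >1
  x=-5.096: |R|=1.01519 >1
Interval (-5.0000, 0).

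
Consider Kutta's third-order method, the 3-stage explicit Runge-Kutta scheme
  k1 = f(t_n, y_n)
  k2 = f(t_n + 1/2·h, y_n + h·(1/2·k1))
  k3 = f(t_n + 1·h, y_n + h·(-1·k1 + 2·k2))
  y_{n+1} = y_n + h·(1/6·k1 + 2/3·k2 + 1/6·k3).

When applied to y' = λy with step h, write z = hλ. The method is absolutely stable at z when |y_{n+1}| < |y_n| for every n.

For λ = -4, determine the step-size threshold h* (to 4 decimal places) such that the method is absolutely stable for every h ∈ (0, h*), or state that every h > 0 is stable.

On y'=λy, z=hλ:
  order 3, 3-stage ⇒ R(z)=1+z+z^2/2+z^3/6
  (e.g. R(-1.8)=-0.15200, |R|=0.15200)

Boundary: |R(x)|=1, x<0.
x=-1.8: |R|=0.1520
|R(-1.48)|=0.0749 |R(-1.14)|=0.2629 |R(-0.75)|=0.4609
Bisect:
  x_lo=-3.3452 |R|=2.9891  x_hi=-0.2363 |R|=0.7894
  mid=-1.79078 |R|=0.14448 →hi
  mid=-2.56800 |R|=1.09319 →lo
  mid=-2.17939 |R|=0.52978 →hi
  mid=-2.37370 |R|=0.78555 →hi
  mid=-2.47085 |R|=0.93243 →hi
  mid=-2.51942 |R|=1.01102 →lo
  mid=-2.49514 |R|=0.97128 →hi
  mid=-2.50728 |R|=0.99104 →hi
  ...
  [-2.51278,-2.51259] ⇒ x*=-2.5127
So |R|<1 on (-2.5127, 0).

(-2.5127,0); λ=-4 ⇒ h* = 0.6282.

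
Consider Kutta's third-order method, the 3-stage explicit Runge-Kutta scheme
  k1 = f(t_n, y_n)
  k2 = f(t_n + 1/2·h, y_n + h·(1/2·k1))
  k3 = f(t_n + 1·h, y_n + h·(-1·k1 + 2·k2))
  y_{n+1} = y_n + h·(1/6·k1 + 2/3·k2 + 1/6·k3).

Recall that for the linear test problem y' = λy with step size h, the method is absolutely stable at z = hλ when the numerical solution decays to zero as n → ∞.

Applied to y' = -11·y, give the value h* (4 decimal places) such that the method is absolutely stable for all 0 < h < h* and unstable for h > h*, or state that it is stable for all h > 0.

On y'=λy, z=hλ:
  order 3, 3-stage ⇒ R(z)=1+z+z^2/2+z^3/6
  (e.g. R(-0.89)=0.38856, |R|=0.38856)

Boundary: |R(x)|=1, x<0.
x=-0.89: |R|=0.3886
|R(-2.71)|=1.3550 |R(-2.68)|=1.2969 |R(-0.95)|=0.3584
Bisect:
  x_lo=-2.8455 |R|=1.6371  x_hi=-0.1626 |R|=0.8499
  mid=-1.50406 |R|=0.05996 →hi
  mid=-2.17480 |R|=0.52430 →hi
  mid=-2.51016 |R|=0.99576 →hi
  mid=-2.67785 |R|=1.29283 →lo
  mid=-2.59401 |R|=1.13869 →lo
  mid=-2.55209 |R|=1.06586 →lo
  mid=-2.53113 |R|=1.03048 →lo
  mid=-2.52065 |R|=1.01304 →lo
  ...
  [-2.51278,-2.51262] ⇒ x*=-2.5127
Stable set (-2.5127, 0).

(-2.5127,0); λ=-11 ⇒ h* = 0.2284.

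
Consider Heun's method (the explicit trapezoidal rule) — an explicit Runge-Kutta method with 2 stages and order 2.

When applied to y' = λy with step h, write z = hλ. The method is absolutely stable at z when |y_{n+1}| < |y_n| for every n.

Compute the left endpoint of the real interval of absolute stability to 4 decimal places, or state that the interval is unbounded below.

Set f=λy, z=hλ:
  order 2, 2-stage ⇒ R(z)=1+z+z^2/2
  (e.g. R(-1.52)=0.63520, |R|=0.63520)

Boundary: |R(x)|=1, x<0.
x=-1.52: |R|=0.6352
|R(-2.1)|=1.1050 |R(-1.88)|=0.8872 |R(-1.1)|=0.5050
Bisect:
  x_lo=-2.7576 |R|=2.0445  x_hi=-0.2017 |R|=0.8187
  mid=-1.47962 |R|=0.61502 →hi
  mid=-2.11860 |R|=1.12563 →lo
  mid=-1.79911 |R|=0.81928 →hi
  mid=-1.95885 |R|=0.95970 →hi
  mid=-2.03872 |R|=1.03947 →lo
  mid=-1.99879 |R|=0.99879 →hi
  mid=-2.01876 |R|=1.01893 →lo
  mid=-2.00877 |R|=1.00881 →lo
  mid=-2.00378 |R|=1.00379 →lo
  ...
  [-2.00003,-1.99988] ⇒ x*=-2.0000
Stable set (-2.0000, 0).

z* = -2.0000.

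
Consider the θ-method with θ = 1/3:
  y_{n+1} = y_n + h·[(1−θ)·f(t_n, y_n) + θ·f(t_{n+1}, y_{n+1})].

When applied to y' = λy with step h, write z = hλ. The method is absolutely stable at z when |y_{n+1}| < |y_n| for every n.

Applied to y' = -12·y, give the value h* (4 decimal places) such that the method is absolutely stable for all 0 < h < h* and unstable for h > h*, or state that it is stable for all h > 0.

Test eqn y'=λy, z=hλ:
  y_{n+1} = y_n + z·[2/3·y_n + 1/3·y_{n+1}] ⇒ (1 − 1/3z)y_{n+1} = (1 + 2/3z)y_n
  so R(z) = (1 + 2/3z)/(1 − 1/3z).

Boundary: |R(x)|=1, x<0.
x=-0.48: |R|=0.5862
R=−1: 1+2/3x = −1+1/3x ⇒ -1/3x=2 ⇒ x=2/(-1/3)=-6.0000
Confirm numerically:
  x=-5.732: |R|=0.96931 <1
  x=-5.223: |R|=0.90551 <1
  x=-2.816: |R|=0.45254 <1
  x=-2.780: |R|=0.44291 <1
  x=-6.537: |R|=1.05631 >1
  x=-6.265: |R|=1.02860 >1
Interval (-6.0000, 0).

(-6.0000,0); λ=-12 ⇒ h* = (6)/12 = 0.5000.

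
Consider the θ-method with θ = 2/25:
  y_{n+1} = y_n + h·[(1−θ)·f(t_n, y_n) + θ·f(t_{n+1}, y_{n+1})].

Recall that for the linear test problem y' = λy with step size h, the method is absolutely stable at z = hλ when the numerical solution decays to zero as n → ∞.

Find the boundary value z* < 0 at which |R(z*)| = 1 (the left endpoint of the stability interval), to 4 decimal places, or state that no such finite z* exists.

Test eqn y'=λy, z=hλ:
  y_{n+1} = y_n + z·[23/25·y_n + 2/25·y_{n+1}] ⇒ (1 − 2/25z)y_{n+1} = (1 + 23/25z)y_n
  Hence R(z) = (1 + 23/25z)/(1 − 2/25z).

Solve |R(x)|<1 on ℝ⁻.
x=-0.74: |R|=0.3014
R=−1: 1+23/25x = −1+2/25x ⇒ -21/25x=2 ⇒ x=2/(-21/25)=-2.3810
Confirm numerically:
  x=-2.063: |R|=0.77075 <1
  x=-1.675: |R|=0.47707 <1
  x=-1.004: |R|=0.07065 <1
  x=-2.874: |R|=1.33674 >1
  x=-2.424: |R|=1.03029 >1
Interval (-2.3810, 0).

left endpoint -2.3810.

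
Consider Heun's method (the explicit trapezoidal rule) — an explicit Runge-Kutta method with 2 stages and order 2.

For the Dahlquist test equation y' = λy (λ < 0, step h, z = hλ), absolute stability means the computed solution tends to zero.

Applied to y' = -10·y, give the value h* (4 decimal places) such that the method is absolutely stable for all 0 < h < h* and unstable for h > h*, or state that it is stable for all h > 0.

(-2.0000,0); λ=-10 ⇒ h* = 0.2000.

On y'=λy, z=hλ:
  order 2, 2-stage ⇒ R(z)=1+z+z^2/2
  (e.g. R(-0.71)=0.54205, |R|=0.54205)

Boundary: |R(x)|=1, x<0.
x=-0.71: |R|=0.5421
|R(-2.27)|=1.3064 |R(-1.87)|=0.8785 |R(-1.7)|=0.7450
Bisect:
  x_lo=-2.5381 |R|=1.6829  x_hi=-0.0774 |R|=0.9256
  mid=-1.30775 |R|=0.54736 →hi
  mid=-1.92293 |R|=0.92590 →hi
  mid=-2.23052 |R|=1.25708 →lo
  mid=-2.07672 |R|=1.07966 →lo
  mid=-1.99982 |R|=0.99982 →hi
  mid=-2.03827 |R|=1.03901 →lo
  mid=-2.01905 |R|=1.01923 →lo
  mid=-2.00944 |R|=1.00948 →lo
  mid=-2.00463 |R|=1.00464 →lo
  ...
  [-2.00012,-1.99997] ⇒ x*=-2.0000
Stable set (-2.0000, 0).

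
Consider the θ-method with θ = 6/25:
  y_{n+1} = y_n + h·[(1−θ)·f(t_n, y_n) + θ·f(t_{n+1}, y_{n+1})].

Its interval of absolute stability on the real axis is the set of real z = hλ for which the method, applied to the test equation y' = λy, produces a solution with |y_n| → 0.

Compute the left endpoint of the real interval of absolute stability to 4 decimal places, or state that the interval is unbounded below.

z* = -3.8462.

Test eqn y'=λy, z=hλ:
  y_{n+1} = y_n + z·[19/25·y_n + 6/25·y_{n+1}] ⇒ (1 − 6/25z)y_{n+1} = (1 + 19/25z)y_n
  R(z) = (1 + 19/25z)/(1 − 6/25z).

Find x<0 with |R(x)|<1.
x=-0.36: |R|=0.6686
R=−1: 1+19/25x = −1+6/25x ⇒ -13/25x=2 ⇒ x=2/(-13/25)=-3.8462
Confirm numerically:
  x=-3.714: |R|=0.96367 <1
  x=-2.559: |R|=0.58534 <1
  x=-2.362: |R|=0.50745 <1
  x=-2.057: |R|=0.37714 <1
  x=-4.443: |R|=1.15020 >1
  x=-4.429: |R|=1.14692 >1
  x=-4.256: |R|=1.10543 >1
Stable set (-3.8462, 0).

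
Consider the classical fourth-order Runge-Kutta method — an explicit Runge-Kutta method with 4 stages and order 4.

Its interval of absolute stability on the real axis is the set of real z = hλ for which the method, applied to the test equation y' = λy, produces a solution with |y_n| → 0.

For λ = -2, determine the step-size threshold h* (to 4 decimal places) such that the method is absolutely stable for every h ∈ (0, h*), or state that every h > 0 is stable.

(-2.7853,0); λ=-2 ⇒ h* = 1.3926.

With y'=λy (z=hλ):
  order 4, 4-stage ⇒ R(z)=1+z+z^2/2+z^3/6+z^4/24
  (e.g. R(-1.19)=0.32075, |R|=0.32075)

Need |R(x)|<1, x<0.
x=-1.19: |R|=0.3207
|R(-2.87)|=1.1354 |R(-0.92)|=0.4033 |R(-0.62)|=0.5386
Bisect:
  x_lo=-3.5666 |R|=2.9743  x_hi=-0.1838 |R|=0.8321
  mid=-1.87519 |R|=0.29921 →hi
  mid=-2.72089 |R|=0.90716 →hi
  mid=-3.14373 |R|=1.68929 →lo
  mid=-2.93231 |R|=1.24524 →lo
  mid=-2.82660 |R|=1.06408 →lo
  mid=-2.77374 |R|=0.98272 →hi
  mid=-2.80017 |R|=1.02266 →lo
  ...
  [-2.78530,-2.78510] ⇒ x*=-2.7853
Stable set (-2.7853, 0).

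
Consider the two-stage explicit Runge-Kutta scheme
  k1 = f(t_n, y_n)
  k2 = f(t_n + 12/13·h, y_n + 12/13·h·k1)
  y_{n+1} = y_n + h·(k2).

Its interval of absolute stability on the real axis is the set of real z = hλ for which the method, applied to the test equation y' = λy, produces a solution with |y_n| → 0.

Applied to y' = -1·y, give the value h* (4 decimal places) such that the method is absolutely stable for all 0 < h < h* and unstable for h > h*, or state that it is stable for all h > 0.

With y'=λy (z=hλ):
  k1=λy_n ⇒ h·k1=z·y_n;  k2=λ(1+12/13z)y_n ⇒ h·k2=z(1+12/13z)y_n
  y_{n+1}/y_n = 1 + z(1+12/13z) = 1 + z + 12/13z²
  R(z) = 1 + z + 12/13z².

Solve |R(x)|<1 on ℝ⁻.
x=-1.78: |R|=2.1447
R=1: x+12/13x²=0 ⇒ x=−13/12=-1.0833; min R=1−1/(4·12/13)=0.7292>−1
Confirm numerically:
  x=-0.721: |R|=0.75885 <1
  x=-0.672: |R|=0.74485 <1
  x=-0.525: |R|=0.72942 <1
  x=-1.428: |R|=1.45432 >1
  x=-1.188: |R|=1.11478 >1
  x=-1.114: |R|=1.03153 >1
Interval (-1.0833, 0).

(-1.0833,0); λ=-1 ⇒ h* = (13/12)/1 = 1.0833.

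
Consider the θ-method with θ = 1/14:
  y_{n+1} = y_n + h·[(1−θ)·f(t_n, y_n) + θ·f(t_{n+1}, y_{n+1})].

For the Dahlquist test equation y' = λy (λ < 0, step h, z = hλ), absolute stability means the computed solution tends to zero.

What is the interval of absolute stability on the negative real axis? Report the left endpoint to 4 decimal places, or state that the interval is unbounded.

(-2.3333, 0).

With y'=λy (z=hλ):
  y_{n+1} = y_n + z·[13/14·y_n + 1/14·y_{n+1}] ⇒ (1 − 1/14z)y_{n+1} = (1 + 13/14z)y_n
  Hence R(z) = (1 + 13/14z)/(1 − 1/14z).

Boundary: |R(x)|=1, x<0.
x=-1.49: |R|=0.3467
R=−1: 1+13/14x = −1+1/14x ⇒ -6/7x=2 ⇒ x=2/(-6/7)=-2.3333
Confirm numerically:
  x=-1.985: |R|=0.73850 <1
  x=-1.633: |R|=0.46242 <1
  x=-1.412: |R|=0.28264 <1
  x=-1.407: |R|=0.27851 <1
  x=-2.828: |R|=1.35275 >1
  x=-2.678: |R|=1.24799 >1
  x=-2.504: |R|=1.12409 >1
Interval (-2.3333, 0).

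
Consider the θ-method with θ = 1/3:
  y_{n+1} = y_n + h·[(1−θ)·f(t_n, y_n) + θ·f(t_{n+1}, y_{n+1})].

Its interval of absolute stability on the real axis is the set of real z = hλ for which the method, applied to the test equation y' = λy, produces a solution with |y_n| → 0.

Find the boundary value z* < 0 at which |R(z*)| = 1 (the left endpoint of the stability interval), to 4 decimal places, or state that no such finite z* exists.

With y'=λy (z=hλ):
  y_{n+1} = y_n + z·[2/3·y_n + 1/3·y_{n+1}] ⇒ (1 − 1/3z)y_{n+1} = (1 + 2/3z)y_n
  ⇒ R(z) = (1 + 2/3z)/(1 − 1/3z).

Find x<0 with |R(x)|<1.
x=-1.5: |R|=0.0000
R=−1: 1+2/3x = −1+1/3x ⇒ -1/3x=2 ⇒ x=2/(-1/3)=-6.0000
Confirm numerically:
  x=-5.168: |R|=0.89814 <1
  x=-4.516: |R|=0.80255 <1
  x=-2.992: |R|=0.49800 <1
  x=-2.892: |R|=0.47251 <1
  x=-6.530: |R|=1.05561 >1
  x=-6.374: |R|=1.03990 >1
Interval (-6.0000, 0).

z* = -6.0000.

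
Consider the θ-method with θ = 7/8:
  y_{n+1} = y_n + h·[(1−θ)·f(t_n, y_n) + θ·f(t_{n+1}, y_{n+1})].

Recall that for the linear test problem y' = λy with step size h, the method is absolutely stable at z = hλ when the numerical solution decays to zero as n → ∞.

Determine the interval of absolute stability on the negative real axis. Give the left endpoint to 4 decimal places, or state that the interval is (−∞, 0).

Test eqn y'=λy, z=hλ:
  y_{n+1} = y_n + z·[1/8·y_n + 7/8·y_{n+1}] ⇒ (1 − 7/8z)y_{n+1} = (1 + 1/8z)y_n
  R(z) = (1 + 1/8z)/(1 − 7/8z).

Boundary: |R(x)|=1, x<0.
x=-0.52: |R|=0.6426
x=-2: |R|=0.2727
x=-10: |R|=0.0256
x=-100: |R|=0.1299
θ=7/8≥1/2 ⇒ |1+1/8x|<|1−7/8x| ∀x<0 ⇒ stable on all of ℝ⁻.

(−∞, 0) — no finite endpoint.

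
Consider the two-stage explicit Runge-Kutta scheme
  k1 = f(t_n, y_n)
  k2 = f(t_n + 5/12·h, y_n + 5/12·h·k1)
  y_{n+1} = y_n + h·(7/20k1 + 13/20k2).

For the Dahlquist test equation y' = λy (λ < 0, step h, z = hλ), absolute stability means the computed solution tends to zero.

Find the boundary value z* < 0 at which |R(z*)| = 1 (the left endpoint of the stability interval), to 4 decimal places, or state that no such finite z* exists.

left endpoint -3.6923.

Set f=λy, z=hλ:
  k1=λy_n ⇒ h·k1=z·y_n;  k2=λ(1+5/12z)y_n ⇒ h·k2=z(1+5/12z)y_n
  y_{n+1}/y_n = 1 + 7/20z + 13/20z(1+5/12z) = 1 + z + 13/48z²
  R(z) = 1 + z + 13/48z².

Need |R(x)|<1, x<0.
x=-0.74: |R|=0.4083
R=1: x+13/48x²=0 ⇒ x=−48/13=-3.6923; min R=1−1/(4·13/48)=0.0769>−1
Confirm numerically:
  x=-2.735: |R|=0.29089 <1
  x=-2.558: |R|=0.21416 <1
  x=-2.074: |R|=0.09098 <1
  x=-3.865: |R|=1.18077 >1
  x=-3.746: |R|=1.05447 >1
So |R|<1 on (-3.6923, 0).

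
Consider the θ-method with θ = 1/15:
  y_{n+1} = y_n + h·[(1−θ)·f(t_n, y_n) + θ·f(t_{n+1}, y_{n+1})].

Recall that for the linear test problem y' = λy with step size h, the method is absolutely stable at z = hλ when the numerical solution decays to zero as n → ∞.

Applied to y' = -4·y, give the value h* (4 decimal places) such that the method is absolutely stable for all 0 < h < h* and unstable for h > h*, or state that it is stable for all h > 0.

On y'=λy, z=hλ:
  y_{n+1} = y_n + z·[14/15·y_n + 1/15·y_{n+1}] ⇒ (1 − 1/15z)y_{n+1} = (1 + 14/15z)y_n
  ⇒ R(z) = (1 + 14/15z)/(1 − 1/15z).

Solve |R(x)|<1 on ℝ⁻.
x=-1.29: |R|=0.1878
R=−1: 1+14/15x = −1+1/15x ⇒ -13/15x=2 ⇒ x=2/(-13/15)=-2.3077
Confirm numerically:
  x=-2.207: |R|=0.92393 <1
  x=-2.173: |R|=0.89804 <1
  x=-1.940: |R|=0.71783 <1
  x=-1.694: |R|=0.52210 <1
  x=-2.655: |R|=1.25573 >1
  x=-2.526: |R|=1.16193 >1
  x=-2.448: |R|=1.10454 >1
Stable set (-2.3077, 0).

(-2.3077,0); λ=-4 ⇒ h* = (30/13)/4 = 0.5769.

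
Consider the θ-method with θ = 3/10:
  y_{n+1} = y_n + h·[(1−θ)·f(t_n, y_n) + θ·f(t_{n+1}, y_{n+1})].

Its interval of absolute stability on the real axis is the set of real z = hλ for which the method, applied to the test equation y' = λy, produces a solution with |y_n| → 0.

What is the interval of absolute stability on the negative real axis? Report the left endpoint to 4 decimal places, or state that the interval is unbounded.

On y'=λy, z=hλ:
  y_{n+1} = y_n + z·[7/10·y_n + 3/10·y_{n+1}] ⇒ (1 − 3/10z)y_{n+1} = (1 + 7/10z)y_n
  R(z) = (1 + 7/10z)/(1 − 3/10z).

Boundary: |R(x)|=1, x<0.
x=-1.48: |R|=0.0249
R=−1: 1+7/10x = −1+3/10x ⇒ -2/5x=2 ⇒ x=2/(-2/5)=-5.0000
Confirm numerically:
  x=-3.633: |R|=0.73836 <1
  x=-3.588: |R|=0.72799 <1
  x=-2.967: |R|=0.56976 <1
  x=-2.439: |R|=0.40844 <1
  x=-5.409: |R|=1.06238 >1
  x=-5.083: |R|=1.01315 >1
Stable set (-5.0000, 0).

z∈(-5.0000,0).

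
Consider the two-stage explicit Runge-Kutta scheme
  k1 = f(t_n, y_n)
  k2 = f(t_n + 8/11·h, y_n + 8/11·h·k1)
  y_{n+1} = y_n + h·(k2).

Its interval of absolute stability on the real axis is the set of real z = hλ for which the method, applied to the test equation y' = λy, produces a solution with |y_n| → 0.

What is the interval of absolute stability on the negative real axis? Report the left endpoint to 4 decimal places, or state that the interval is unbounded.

(-1.3750, 0).

Test eqn y'=λy, z=hλ:
  k1=λy_n ⇒ h·k1=z·y_n;  k2=λ(1+8/11z)y_n ⇒ h·k2=z(1+8/11z)y_n
  y_{n+1}/y_n = 1 + z(1+8/11z) = 1 + z + 8/11z²
  R(z) = 1 + z + 8/11z².

Solve |R(x)|<1 on ℝ⁻.
x=-0.31: |R|=0.7599
R=1: x+8/11x²=0 ⇒ x=−11/8=-1.3750; min R=1−1/(4·8/11)=0.6562>−1
Confirm numerically:
  x=-0.942: |R|=0.70336 <1
  x=-0.930: |R|=0.69902 <1
  x=-0.659: |R|=0.65684 <1
  x=-0.614: |R|=0.66018 <1
  x=-1.606: |R|=1.26981 >1
  x=-1.446: |R|=1.07467 >1
Stable set (-1.3750, 0).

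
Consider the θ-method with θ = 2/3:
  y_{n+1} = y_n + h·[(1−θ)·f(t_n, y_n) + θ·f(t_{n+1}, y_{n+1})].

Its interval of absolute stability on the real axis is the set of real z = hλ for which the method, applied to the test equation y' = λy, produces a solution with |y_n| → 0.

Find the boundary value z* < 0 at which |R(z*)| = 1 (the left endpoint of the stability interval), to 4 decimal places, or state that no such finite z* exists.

With y'=λy (z=hλ):
  y_{n+1} = y_n + z·[1/3·y_n + 2/3·y_{n+1}] ⇒ (1 − 2/3z)y_{n+1} = (1 + 1/3z)y_n
  Hence R(z) = (1 + 1/3z)/(1 − 2/3z).

Need |R(x)|<1, x<0.
x=-0.42: |R|=0.6719
x=-2: |R|=0.1429
x=-10: |R|=0.3043
x=-100: |R|=0.4778
θ=2/3≥1/2 ⇒ |1+1/3x|<|1−2/3x| ∀x<0 ⇒ unbounded interval.

(−∞, 0) — no finite endpoint.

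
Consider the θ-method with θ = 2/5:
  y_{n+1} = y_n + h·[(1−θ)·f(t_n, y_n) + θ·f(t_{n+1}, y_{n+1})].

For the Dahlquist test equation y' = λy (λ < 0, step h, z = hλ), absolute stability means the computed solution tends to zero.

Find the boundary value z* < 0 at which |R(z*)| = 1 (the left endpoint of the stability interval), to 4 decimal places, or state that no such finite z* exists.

left endpoint -10.0000.

On y'=λy, z=hλ:
  y_{n+1} = y_n + z·[3/5·y_n + 2/5·y_{n+1}] ⇒ (1 − 2/5z)y_{n+1} = (1 + 3/5z)y_n
  Hence R(z) = (1 + 3/5z)/(1 − 2/5z).

Need |R(x)|<1, x<0.
x=-0.88: |R|=0.3491
R=−1: 1+3/5x = −1+2/5x ⇒ -1/5x=2 ⇒ x=2/(-1/5)=-10.0000
Confirm numerically:
  x=-7.499: |R|=0.87494 <1
  x=-6.975: |R|=0.84037 <1
  x=-5.929: |R|=0.75851 <1
  x=-10.499: |R|=1.01919 >1
  x=-10.415: |R|=1.01607 >1
  x=-10.323: |R|=1.01259 >1
Stable set (-10.0000, 0).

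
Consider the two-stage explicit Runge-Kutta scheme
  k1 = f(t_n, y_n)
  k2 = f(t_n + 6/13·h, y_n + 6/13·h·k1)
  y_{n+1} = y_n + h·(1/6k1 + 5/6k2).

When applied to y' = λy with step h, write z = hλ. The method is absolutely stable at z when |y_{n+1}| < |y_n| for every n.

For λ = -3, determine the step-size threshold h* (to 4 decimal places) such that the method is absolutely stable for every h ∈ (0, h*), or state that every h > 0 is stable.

Test eqn y'=λy, z=hλ:
  k1=λy_n ⇒ h·k1=z·y_n;  k2=λ(1+6/13z)y_n ⇒ h·k2=z(1+6/13z)y_n
  y_{n+1}/y_n = 1 + 1/6z + 5/6z(1+6/13z) = 1 + z + 5/13z²
  Hence R(z) = 1 + z + 5/13z².

Boundary: |R(x)|=1, x<0.
x=-1.29: |R|=0.3500
R=1: x+5/13x²=0 ⇒ x=−13/5=-2.6000; min R=1−1/(4·5/13)=0.3500>−1
Confirm numerically:
  x=-2.550: |R|=0.95096 <1
  x=-1.842: |R|=0.46299 <1
  x=-1.197: |R|=0.35408 <1
  x=-3.008: |R|=1.47202 >1
  x=-2.899: |R|=1.33339 >1
Stable set (-2.6000, 0).

(-2.6000,0); λ=-3 ⇒ h* = (13/5)/3 = 0.8667.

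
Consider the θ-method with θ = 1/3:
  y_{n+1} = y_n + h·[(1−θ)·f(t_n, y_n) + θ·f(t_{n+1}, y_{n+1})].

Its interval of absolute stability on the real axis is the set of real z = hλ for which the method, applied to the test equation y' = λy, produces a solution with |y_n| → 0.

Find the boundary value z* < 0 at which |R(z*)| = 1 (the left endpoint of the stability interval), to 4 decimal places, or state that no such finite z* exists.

With y'=λy (z=hλ):
  y_{n+1} = y_n + z·[2/3·y_n + 1/3·y_{n+1}] ⇒ (1 − 1/3z)y_{n+1} = (1 + 2/3z)y_n
  Hence R(z) = (1 + 2/3z)/(1 − 1/3z).

Need |R(x)|<1, x<0.
x=-1.47: |R|=0.0134
R=−1: 1+2/3x = −1+1/3x ⇒ -1/3x=2 ⇒ x=2/(-1/3)=-6.0000
Confirm numerically:
  x=-4.239: |R|=0.75673 <1
  x=-2.463: |R|=0.35255 <1
  x=-2.400: |R|=0.33333 <1
  x=-6.480: |R|=1.05063 >1
  x=-6.405: |R|=1.04306 >1
  x=-6.171: |R|=1.01865 >1
Stable set (-6.0000, 0).

left endpoint -6.0000.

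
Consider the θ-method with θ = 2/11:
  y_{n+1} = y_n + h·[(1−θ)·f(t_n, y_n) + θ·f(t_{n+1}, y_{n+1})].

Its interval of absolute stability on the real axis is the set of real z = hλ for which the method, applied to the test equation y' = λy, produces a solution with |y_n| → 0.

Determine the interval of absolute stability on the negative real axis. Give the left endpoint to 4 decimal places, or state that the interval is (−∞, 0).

(-3.1429, 0).

With y'=λy (z=hλ):
  y_{n+1} = y_n + z·[9/11·y_n + 2/11·y_{n+1}] ⇒ (1 − 2/11z)y_{n+1} = (1 + 9/11z)y_n
  R(z) = (1 + 9/11z)/(1 − 2/11z).

Need |R(x)|<1, x<0.
x=-1.16: |R|=0.0420
R=−1: 1+9/11x = −1+2/11x ⇒ -7/11x=2 ⇒ x=2/(-7/11)=-3.1429
Confirm numerically:
  x=-2.557: |R|=0.74550 <1
  x=-2.282: |R|=0.61282 <1
  x=-2.257: |R|=0.60030 <1
  x=-1.522: |R|=0.19211 <1
  x=-3.527: |R|=1.14894 >1
  x=-3.477: |R|=1.13028 >1
So |R|<1 on (-3.1429, 0).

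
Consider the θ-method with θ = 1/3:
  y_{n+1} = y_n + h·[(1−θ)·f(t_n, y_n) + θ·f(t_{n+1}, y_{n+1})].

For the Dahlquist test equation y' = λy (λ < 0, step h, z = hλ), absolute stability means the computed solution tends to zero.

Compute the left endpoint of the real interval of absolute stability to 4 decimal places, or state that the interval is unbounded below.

z* = -6.0000.

Test eqn y'=λy, z=hλ:
  y_{n+1} = y_n + z·[2/3·y_n + 1/3·y_{n+1}] ⇒ (1 − 1/3z)y_{n+1} = (1 + 2/3z)y_n
  Hence R(z) = (1 + 2/3z)/(1 − 1/3z).

Need |R(x)|<1, x<0.
x=-1.67: |R|=0.0728
R=−1: 1+2/3x = −1+1/3x ⇒ -1/3x=2 ⇒ x=2/(-1/3)=-6.0000
Confirm numerically:
  x=-5.622: |R|=0.95616 <1
  x=-5.286: |R|=0.91383 <1
  x=-4.333: |R|=0.77267 <1
  x=-3.216: |R|=0.55212 <1
  x=-6.167: |R|=1.01822 >1
  x=-6.115: |R|=1.01262 >1
  x=-6.056: |R|=1.00618 >1
So |R|<1 on (-6.0000, 0).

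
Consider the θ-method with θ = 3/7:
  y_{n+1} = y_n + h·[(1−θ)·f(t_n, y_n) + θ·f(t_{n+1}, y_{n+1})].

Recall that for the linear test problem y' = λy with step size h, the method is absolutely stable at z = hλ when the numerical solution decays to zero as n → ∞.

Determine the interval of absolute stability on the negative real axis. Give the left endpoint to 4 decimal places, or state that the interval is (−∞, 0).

z∈(-14.0000,0).

On y'=λy, z=hλ:
  y_{n+1} = y_n + z·[4/7·y_n + 3/7·y_{n+1}] ⇒ (1 − 3/7z)y_{n+1} = (1 + 4/7z)y_n
  Hence R(z) = (1 + 4/7z)/(1 − 3/7z).

Need |R(x)|<1, x<0.
x=-0.47: |R|=0.6088
R=−1: 1+4/7x = −1+3/7x ⇒ -1/7x=2 ⇒ x=2/(-1/7)=-14.0000
Confirm numerically:
  x=-12.696: |R|=0.97108 <1
  x=-10.536: |R|=0.91028 <1
  x=-7.983: |R|=0.80558 <1
  x=-14.441: |R|=1.00876 >1
  x=-14.395: |R|=1.00787 >1
  x=-14.021: |R|=1.00043 >1
So |R|<1 on (-14.0000, 0).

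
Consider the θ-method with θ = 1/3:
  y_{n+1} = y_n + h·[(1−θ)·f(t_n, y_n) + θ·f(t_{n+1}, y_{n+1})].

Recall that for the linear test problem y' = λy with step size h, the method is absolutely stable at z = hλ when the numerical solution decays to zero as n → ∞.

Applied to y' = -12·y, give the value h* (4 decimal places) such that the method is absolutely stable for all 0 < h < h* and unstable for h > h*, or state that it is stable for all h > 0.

(-6.0000,0); λ=-12 ⇒ h* = (6)/12 = 0.5000.

Set f=λy, z=hλ:
  y_{n+1} = y_n + z·[2/3·y_n + 1/3·y_{n+1}] ⇒ (1 − 1/3z)y_{n+1} = (1 + 2/3z)y_n
  Hence R(z) = (1 + 2/3z)/(1 − 1/3z).

Solve |R(x)|<1 on ℝ⁻.
x=-1.08: |R|=0.2059
R=−1: 1+2/3x = −1+1/3x ⇒ -1/3x=2 ⇒ x=2/(-1/3)=-6.0000
Confirm numerically:
  x=-3.775: |R|=0.67159 <1
  x=-3.662: |R|=0.64905 <1
  x=-3.192: |R|=0.54651 <1
  x=-6.493: |R|=1.05193 >1
  x=-6.428: |R|=1.04540 >1
  x=-6.339: |R|=1.03630 >1
Interval (-6.0000, 0).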